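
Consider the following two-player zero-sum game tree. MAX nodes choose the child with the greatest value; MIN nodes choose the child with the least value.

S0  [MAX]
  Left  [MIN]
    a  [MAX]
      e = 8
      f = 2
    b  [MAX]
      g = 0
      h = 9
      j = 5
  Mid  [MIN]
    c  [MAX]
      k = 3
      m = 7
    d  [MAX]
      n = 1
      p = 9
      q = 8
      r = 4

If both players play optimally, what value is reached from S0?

8

a (MAX): max(8, 2) = 8
b (MAX): max(0, 9, 5) = 9
Left (MIN): min(8, 9) = 8
c (MAX): max(3, 7) = 7
d (MAX): max(1, 9, 8, 4) = 9
Mid (MIN): min(7, 9) = 7
S0 (MAX): max(8, 7) = 8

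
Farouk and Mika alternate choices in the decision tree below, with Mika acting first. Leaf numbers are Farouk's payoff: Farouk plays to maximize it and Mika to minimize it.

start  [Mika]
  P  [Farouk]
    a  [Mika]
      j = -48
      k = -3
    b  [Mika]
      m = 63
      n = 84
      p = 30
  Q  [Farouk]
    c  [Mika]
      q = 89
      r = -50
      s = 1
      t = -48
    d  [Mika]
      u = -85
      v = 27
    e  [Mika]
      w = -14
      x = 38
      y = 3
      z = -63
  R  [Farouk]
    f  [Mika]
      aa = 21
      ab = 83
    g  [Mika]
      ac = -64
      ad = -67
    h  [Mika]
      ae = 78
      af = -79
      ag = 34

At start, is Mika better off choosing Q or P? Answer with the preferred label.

c (Mika): min(89, -50, 1, -48) = -50
d (Mika): min(-85, 27) = -85
e (Mika): min(-14, 38, 3, -63) = -63
Q (Farouk): max(-50, -85, -63) = -50
a (Mika): min(-48, -3) = -48
b (Mika): min(63, 84, 30) = 30
P (Farouk): max(-48, 30) = 30
Mika prefers the lower value; Q=-50, P=30. Q is better since -50 < 30.

Q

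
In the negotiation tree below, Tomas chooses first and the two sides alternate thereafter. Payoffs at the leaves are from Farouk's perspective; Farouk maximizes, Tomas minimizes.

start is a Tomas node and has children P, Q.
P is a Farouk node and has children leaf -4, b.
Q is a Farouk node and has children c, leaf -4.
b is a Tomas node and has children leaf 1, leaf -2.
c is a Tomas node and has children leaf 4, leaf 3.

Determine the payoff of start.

-2

b (Tomas): min(1, -2) = -2
P (Farouk): max(-4, -2) = -2
c (Tomas): min(4, 3) = 3
Q (Farouk): max(3, -4) = 3
start (Tomas): min(-2, 3) = -2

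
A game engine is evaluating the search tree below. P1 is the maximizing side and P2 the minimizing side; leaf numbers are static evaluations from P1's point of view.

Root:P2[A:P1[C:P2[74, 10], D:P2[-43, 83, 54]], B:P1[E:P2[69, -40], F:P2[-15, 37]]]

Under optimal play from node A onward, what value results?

C (P2): min(74, 10) = 10
D (P2): min(-43, 83, 54) = -43
A (P1): max(10, -43) = 10

10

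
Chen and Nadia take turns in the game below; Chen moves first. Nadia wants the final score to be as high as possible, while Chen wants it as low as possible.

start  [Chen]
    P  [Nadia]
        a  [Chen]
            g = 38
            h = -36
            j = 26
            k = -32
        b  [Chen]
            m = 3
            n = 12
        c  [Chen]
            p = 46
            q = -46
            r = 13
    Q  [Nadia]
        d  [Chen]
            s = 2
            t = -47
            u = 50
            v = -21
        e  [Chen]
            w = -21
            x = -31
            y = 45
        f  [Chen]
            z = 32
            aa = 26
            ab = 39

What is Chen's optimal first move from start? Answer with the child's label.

a (Chen): min(38, -36, 26, -32) = -36
b (Chen): min(3, 12) = 3
c (Chen): min(46, -46, 13) = -46
P (Nadia): max(-36, 3, -46) = 3
d (Chen): min(2, -47, 50, -21) = -47
e (Chen): min(-21, -31, 45) = -31
f (Chen): min(32, 26, 39) = 26
Q (Nadia): max(-47, -31, 26) = 26
start (Chen): min(3, 26) = 3
Chen at start wants the lowest of {P=3, Q=26}, so chooses P.

P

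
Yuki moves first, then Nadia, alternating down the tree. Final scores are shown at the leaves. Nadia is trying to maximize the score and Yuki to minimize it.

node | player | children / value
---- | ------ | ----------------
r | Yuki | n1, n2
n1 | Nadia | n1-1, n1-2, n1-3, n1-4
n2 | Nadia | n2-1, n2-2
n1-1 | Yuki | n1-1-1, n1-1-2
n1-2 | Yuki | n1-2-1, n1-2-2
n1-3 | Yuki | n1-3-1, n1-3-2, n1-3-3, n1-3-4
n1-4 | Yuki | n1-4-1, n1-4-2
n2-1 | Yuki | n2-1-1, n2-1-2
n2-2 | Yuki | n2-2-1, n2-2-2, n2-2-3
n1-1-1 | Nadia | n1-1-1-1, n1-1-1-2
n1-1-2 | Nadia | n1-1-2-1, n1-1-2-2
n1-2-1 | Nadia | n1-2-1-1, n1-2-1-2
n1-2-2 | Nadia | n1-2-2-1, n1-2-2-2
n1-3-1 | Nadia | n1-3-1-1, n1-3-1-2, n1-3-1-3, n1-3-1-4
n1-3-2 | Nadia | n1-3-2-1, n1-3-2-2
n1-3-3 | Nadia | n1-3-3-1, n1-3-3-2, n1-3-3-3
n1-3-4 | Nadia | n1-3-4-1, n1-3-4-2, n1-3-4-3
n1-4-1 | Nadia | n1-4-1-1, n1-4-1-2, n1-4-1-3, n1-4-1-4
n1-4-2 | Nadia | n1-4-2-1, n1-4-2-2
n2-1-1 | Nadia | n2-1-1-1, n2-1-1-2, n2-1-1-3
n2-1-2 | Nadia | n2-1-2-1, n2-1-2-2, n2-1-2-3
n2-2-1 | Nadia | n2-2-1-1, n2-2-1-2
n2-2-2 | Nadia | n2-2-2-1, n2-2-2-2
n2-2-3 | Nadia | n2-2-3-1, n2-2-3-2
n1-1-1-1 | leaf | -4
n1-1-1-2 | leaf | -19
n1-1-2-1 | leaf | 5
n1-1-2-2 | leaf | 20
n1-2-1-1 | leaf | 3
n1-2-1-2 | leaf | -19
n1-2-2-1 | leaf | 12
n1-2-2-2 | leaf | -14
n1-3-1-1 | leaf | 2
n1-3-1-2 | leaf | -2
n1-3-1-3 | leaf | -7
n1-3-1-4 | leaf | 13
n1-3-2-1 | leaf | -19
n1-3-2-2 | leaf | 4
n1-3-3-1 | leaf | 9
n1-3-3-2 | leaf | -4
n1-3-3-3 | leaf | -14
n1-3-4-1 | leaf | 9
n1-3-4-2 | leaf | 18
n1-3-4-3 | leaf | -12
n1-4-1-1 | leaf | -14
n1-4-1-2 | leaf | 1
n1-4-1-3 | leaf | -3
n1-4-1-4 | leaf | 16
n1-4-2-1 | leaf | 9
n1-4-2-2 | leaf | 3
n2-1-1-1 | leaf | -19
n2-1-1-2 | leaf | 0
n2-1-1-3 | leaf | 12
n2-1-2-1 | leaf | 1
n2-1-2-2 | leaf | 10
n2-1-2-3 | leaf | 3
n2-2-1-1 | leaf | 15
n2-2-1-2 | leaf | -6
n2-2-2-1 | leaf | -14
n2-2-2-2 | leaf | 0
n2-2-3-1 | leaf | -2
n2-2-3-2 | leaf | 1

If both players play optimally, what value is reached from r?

n1-1-1 (Nadia): max(-4, -19) = -4
n1-1-2 (Nadia): max(5, 20) = 20
n1-1 (Yuki): min(-4, 20) = -4
n1-2-1 (Nadia): max(3, -19) = 3
n1-2-2 (Nadia): max(12, -14) = 12
n1-2 (Yuki): min(3, 12) = 3
n1-3-1 (Nadia): max(2, -2, -7, 13) = 13
n1-3-2 (Nadia): max(-19, 4) = 4
n1-3-3 (Nadia): max(9, -4, -14) = 9
n1-3-4 (Nadia): max(9, 18, -12) = 18
n1-3 (Yuki): min(13, 4, 9, 18) = 4
n1-4-1 (Nadia): max(-14, 1, -3, 16) = 16
n1-4-2 (Nadia): max(9, 3) = 9
n1-4 (Yuki): min(16, 9) = 9
n1 (Nadia): max(-4, 3, 4, 9) = 9
n2-1-1 (Nadia): max(-19, 0, 12) = 12
n2-1-2 (Nadia): max(1, 10, 3) = 10
n2-1 (Yuki): min(12, 10) = 10
n2-2-1 (Nadia): max(15, -6) = 15
n2-2-2 (Nadia): max(-14, 0) = 0
n2-2-3 (Nadia): max(-2, 1) = 1
n2-2 (Yuki): min(15, 0, 1) = 0
n2 (Nadia): max(10, 0) = 10
r (Yuki): min(9, 10) = 9

9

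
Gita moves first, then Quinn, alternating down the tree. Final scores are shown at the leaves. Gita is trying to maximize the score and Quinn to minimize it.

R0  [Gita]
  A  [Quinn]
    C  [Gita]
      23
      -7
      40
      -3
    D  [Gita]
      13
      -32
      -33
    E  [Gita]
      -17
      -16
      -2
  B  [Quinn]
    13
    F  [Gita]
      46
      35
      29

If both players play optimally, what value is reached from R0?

C (Gita): max(23, -7, 40, -3) = 40
D (Gita): max(13, -32, -33) = 13
E (Gita): max(-17, -16, -2) = -2
A (Quinn): min(40, 13, -2) = -2
F (Gita): max(46, 35, 29) = 46
B (Quinn): min(13, 46) = 13
R0 (Gita): max(-2, 13) = 13

13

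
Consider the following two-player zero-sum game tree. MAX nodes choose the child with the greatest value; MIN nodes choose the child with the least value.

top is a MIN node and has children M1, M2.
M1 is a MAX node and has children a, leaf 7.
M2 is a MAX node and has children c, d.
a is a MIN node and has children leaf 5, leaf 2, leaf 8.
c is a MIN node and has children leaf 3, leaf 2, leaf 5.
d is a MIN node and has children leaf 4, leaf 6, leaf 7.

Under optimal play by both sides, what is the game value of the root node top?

a (MIN): min(5, 2, 8) = 2
M1 (MAX): max(2, 7) = 7
c (MIN): min(3, 2, 5) = 2
d (MIN): min(4, 6, 7) = 4
M2 (MAX): max(2, 4) = 4
top (MIN): min(7, 4) = 4

4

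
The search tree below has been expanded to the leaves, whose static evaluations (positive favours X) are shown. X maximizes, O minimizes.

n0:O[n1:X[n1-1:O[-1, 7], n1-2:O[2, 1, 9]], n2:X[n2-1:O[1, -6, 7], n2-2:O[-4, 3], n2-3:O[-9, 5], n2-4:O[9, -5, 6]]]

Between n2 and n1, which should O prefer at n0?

n2

n2-1 (O): min(1, -6, 7) = -6
n2-2 (O): min(-4, 3) = -4
n2-3 (O): min(-9, 5) = -9
n2-4 (O): min(9, -5, 6) = -5
n2 (X): max(-6, -4, -9, -5) = -4
n1-1 (O): min(-1, 7) = -1
n1-2 (O): min(2, 1, 9) = 1
n1 (X): max(-1, 1) = 1
O prefers the lower value; n2=-4, n1=1. n2 is better since -4 < 1.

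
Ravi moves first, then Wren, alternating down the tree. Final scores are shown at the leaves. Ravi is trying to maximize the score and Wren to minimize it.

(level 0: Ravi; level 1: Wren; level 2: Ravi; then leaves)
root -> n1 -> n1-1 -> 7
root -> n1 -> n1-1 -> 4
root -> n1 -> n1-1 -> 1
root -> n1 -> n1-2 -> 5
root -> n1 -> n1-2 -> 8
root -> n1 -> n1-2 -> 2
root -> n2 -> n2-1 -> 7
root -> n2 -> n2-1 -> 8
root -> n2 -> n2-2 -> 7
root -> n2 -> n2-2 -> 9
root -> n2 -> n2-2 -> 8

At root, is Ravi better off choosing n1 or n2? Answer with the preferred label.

n1-1 (Ravi): max(7, 4, 1) = 7
n1-2 (Ravi): max(5, 8, 2) = 8
n1 (Wren): min(7, 8) = 7
n2-1 (Ravi): max(7, 8) = 8
n2-2 (Ravi): max(7, 9, 8) = 9
n2 (Wren): min(8, 9) = 8
Ravi prefers the higher value; n1=7, n2=8. n2 is better since 8 > 7.

n2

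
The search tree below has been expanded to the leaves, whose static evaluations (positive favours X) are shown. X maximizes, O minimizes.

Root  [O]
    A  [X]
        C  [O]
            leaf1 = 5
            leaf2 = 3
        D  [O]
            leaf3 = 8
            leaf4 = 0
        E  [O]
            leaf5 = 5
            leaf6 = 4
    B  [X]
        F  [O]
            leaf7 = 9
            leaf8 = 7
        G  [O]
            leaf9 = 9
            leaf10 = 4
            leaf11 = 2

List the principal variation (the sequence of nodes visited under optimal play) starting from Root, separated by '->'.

Root -> A -> E -> leaf6

C (O): min(5, 3) = 3
D (O): min(8, 0) = 0
E (O): min(5, 4) = 4
A (X): max(3, 0, 4) = 4
F (O): min(9, 7) = 7
G (O): min(9, 4, 2) = 2
B (X): max(7, 2) = 7
Root (O): min(4, 7) = 4
At Root, O picks A (lowest: 4).
At A, X picks E (highest: 4).
At E, O picks leaf6 (lowest: 4).
Terminal value 4.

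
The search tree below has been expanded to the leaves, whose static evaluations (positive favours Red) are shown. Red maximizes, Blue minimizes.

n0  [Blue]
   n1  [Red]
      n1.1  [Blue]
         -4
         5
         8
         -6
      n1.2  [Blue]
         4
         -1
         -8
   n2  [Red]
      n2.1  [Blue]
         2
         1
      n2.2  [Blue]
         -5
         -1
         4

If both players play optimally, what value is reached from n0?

-6

n1.1 (Blue): min(-4, 5, 8, -6) = -6
n1.2 (Blue): min(4, -1, -8) = -8
n1 (Red): max(-6, -8) = -6
n2.1 (Blue): min(2, 1) = 1
n2.2 (Blue): min(-5, -1, 4) = -5
n2 (Red): max(1, -5) = 1
n0 (Blue): min(-6, 1) = -6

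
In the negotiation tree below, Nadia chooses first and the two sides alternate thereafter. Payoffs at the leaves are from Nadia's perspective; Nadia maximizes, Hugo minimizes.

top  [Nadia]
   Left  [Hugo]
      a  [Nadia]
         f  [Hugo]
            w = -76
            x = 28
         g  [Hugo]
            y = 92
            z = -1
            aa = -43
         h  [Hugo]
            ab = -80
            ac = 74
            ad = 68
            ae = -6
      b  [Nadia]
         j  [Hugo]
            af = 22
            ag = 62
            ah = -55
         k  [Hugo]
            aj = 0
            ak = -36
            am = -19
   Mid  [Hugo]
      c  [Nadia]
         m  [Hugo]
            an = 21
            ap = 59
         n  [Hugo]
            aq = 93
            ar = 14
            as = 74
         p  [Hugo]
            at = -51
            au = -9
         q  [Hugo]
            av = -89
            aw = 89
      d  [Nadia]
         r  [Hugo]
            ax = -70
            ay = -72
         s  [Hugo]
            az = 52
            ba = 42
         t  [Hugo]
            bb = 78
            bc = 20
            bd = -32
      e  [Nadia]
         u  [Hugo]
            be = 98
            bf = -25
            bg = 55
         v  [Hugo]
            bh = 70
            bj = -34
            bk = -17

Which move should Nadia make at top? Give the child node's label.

f (Hugo): min(-76, 28) = -76
g (Hugo): min(92, -1, -43) = -43
h (Hugo): min(-80, 74, 68, -6) = -80
a (Nadia): max(-76, -43, -80) = -43
j (Hugo): min(22, 62, -55) = -55
k (Hugo): min(0, -36, -19) = -36
b (Nadia): max(-55, -36) = -36
Left (Hugo): min(-43, -36) = -43
m (Hugo): min(21, 59) = 21
n (Hugo): min(93, 14, 74) = 14
p (Hugo): min(-51, -9) = -51
q (Hugo): min(-89, 89) = -89
c (Nadia): max(21, 14, -51, -89) = 21
r (Hugo): min(-70, -72) = -72
s (Hugo): min(52, 42) = 42
t (Hugo): min(78, 20, -32) = -32
d (Nadia): max(-72, 42, -32) = 42
u (Hugo): min(98, -25, 55) = -25
v (Hugo): min(70, -34, -17) = -34
e (Nadia): max(-25, -34) = -25
Mid (Hugo): min(21, 42, -25) = -25
top (Nadia): max(-43, -25) = -25
Nadia at top wants the highest of {Left=-43, Mid=-25}, so chooses Mid.

Mid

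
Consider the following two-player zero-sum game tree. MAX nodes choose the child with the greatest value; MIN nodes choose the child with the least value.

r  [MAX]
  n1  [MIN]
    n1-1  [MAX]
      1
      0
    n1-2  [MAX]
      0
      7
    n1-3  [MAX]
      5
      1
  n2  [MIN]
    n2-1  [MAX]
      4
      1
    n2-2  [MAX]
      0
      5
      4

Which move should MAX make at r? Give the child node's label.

n1-1 (MAX): max(1, 0) = 1
n1-2 (MAX): max(0, 7) = 7
n1-3 (MAX): max(5, 1) = 5
n1 (MIN): min(1, 7, 5) = 1
n2-1 (MAX): max(4, 1) = 4
n2-2 (MAX): max(0, 5, 4) = 5
n2 (MIN): min(4, 5) = 4
r (MAX): max(1, 4) = 4
MAX at r wants the highest of {n1=1, n2=4}, so chooses n2.

n2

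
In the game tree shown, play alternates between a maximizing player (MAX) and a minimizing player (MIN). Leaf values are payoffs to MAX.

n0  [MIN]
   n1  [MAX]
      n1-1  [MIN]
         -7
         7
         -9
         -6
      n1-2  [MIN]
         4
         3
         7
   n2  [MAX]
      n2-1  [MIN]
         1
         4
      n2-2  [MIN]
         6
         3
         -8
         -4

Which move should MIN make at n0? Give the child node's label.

n1-1 (MIN): min(-7, 7, -9, -6) = -9
n1-2 (MIN): min(4, 3, 7) = 3
n1 (MAX): max(-9, 3) = 3
n2-1 (MIN): min(1, 4) = 1
n2-2 (MIN): min(6, 3, -8, -4) = -8
n2 (MAX): max(1, -8) = 1
n0 (MIN): min(3, 1) = 1
MIN at n0 wants the lowest of {n1=3, n2=1}, so chooses n2.

n2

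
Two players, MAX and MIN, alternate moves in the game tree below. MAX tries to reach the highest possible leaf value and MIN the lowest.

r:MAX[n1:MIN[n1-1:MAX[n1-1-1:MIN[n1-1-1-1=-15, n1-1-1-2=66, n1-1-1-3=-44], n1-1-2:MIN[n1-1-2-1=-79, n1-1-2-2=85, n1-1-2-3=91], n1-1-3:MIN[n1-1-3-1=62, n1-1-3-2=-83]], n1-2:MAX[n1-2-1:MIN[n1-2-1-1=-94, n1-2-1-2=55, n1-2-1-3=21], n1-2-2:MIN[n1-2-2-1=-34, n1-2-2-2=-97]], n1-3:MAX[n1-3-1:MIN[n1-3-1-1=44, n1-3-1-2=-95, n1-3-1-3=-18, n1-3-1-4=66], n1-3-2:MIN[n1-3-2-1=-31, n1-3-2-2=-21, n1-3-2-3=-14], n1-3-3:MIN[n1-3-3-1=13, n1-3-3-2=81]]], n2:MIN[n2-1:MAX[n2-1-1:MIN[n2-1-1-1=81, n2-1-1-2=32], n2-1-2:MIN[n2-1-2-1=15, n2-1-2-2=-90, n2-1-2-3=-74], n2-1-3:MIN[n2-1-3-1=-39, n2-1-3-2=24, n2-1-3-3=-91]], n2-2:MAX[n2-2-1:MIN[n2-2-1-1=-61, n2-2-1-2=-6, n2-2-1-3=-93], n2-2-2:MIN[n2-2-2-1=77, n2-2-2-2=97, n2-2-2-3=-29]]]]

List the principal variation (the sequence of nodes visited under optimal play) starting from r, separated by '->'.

r -> n2 -> n2-2 -> n2-2-2 -> n2-2-2-3

n1-1-1 (MIN): min(-15, 66, -44) = -44
n1-1-2 (MIN): min(-79, 85, 91) = -79
n1-1-3 (MIN): min(62, -83) = -83
n1-1 (MAX): max(-44, -79, -83) = -44
n1-2-1 (MIN): min(-94, 55, 21) = -94
n1-2-2 (MIN): min(-34, -97) = -97
n1-2 (MAX): max(-94, -97) = -94
n1-3-1 (MIN): min(44, -95, -18, 66) = -95
n1-3-2 (MIN): min(-31, -21, -14) = -31
n1-3-3 (MIN): min(13, 81) = 13
n1-3 (MAX): max(-95, -31, 13) = 13
n1 (MIN): min(-44, -94, 13) = -94
n2-1-1 (MIN): min(81, 32) = 32
n2-1-2 (MIN): min(15, -90, -74) = -90
n2-1-3 (MIN): min(-39, 24, -91) = -91
n2-1 (MAX): max(32, -90, -91) = 32
n2-2-1 (MIN): min(-61, -6, -93) = -93
n2-2-2 (MIN): min(77, 97, -29) = -29
n2-2 (MAX): max(-93, -29) = -29
n2 (MIN): min(32, -29) = -29
r (MAX): max(-94, -29) = -29
At r, MAX picks n2 (highest: -29).
At n2, MIN picks n2-2 (lowest: -29).
At n2-2, MAX picks n2-2-2 (highest: -29).
At n2-2-2, MIN picks n2-2-2-3 (lowest: -29).
Terminal value -29.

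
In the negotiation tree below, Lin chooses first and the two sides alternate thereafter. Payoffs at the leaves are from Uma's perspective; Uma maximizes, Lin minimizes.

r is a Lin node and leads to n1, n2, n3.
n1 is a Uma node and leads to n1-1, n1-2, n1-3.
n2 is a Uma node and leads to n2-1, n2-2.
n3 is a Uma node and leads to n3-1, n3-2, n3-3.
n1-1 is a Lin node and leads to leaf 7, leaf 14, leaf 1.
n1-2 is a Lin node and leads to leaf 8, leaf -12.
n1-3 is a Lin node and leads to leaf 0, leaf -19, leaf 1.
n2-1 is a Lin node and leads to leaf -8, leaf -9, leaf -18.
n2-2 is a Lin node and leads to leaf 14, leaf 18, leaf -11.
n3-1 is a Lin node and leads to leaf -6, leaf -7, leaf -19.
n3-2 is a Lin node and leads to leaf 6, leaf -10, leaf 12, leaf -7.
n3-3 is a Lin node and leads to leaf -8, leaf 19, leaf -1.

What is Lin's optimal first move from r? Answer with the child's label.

n1-1 (Lin): min(7, 14, 1) = 1
n1-2 (Lin): min(8, -12) = -12
n1-3 (Lin): min(0, -19, 1) = -19
n1 (Uma): max(1, -12, -19) = 1
n2-1 (Lin): min(-8, -9, -18) = -18
n2-2 (Lin): min(14, 18, -11) = -11
n2 (Uma): max(-18, -11) = -11
n3-1 (Lin): min(-6, -7, -19) = -19
n3-2 (Lin): min(6, -10, 12, -7) = -10
n3-3 (Lin): min(-8, 19, -1) = -8
n3 (Uma): max(-19, -10, -8) = -8
r (Lin): min(1, -11, -8) = -11
Lin at r wants the lowest of {n1=1, n2=-11, n3=-8}, so chooses n2.

n2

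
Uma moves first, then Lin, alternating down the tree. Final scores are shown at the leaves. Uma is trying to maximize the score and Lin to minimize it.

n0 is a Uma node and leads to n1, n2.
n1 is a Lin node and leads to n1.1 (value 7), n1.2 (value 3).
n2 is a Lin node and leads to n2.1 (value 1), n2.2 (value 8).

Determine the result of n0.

3

n1 (Lin): min(7, 3) = 3
n2 (Lin): min(1, 8) = 1
n0 (Uma): max(3, 1) = 3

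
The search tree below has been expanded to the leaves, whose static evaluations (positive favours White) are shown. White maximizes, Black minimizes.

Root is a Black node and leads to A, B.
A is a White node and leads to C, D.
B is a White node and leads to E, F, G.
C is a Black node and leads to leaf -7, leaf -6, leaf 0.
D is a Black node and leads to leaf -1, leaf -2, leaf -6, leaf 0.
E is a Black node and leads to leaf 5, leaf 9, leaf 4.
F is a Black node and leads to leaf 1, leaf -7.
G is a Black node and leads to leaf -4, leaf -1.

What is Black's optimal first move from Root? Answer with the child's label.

A

C (Black): min(-7, -6, 0) = -7
D (Black): min(-1, -2, -6, 0) = -6
A (White): max(-7, -6) = -6
E (Black): min(5, 9, 4) = 4
F (Black): min(1, -7) = -7
G (Black): min(-4, -1) = -4
B (White): max(4, -7, -4) = 4
Root (Black): min(-6, 4) = -6
Black at Root wants the lowest of {A=-6, B=4}, so chooses A.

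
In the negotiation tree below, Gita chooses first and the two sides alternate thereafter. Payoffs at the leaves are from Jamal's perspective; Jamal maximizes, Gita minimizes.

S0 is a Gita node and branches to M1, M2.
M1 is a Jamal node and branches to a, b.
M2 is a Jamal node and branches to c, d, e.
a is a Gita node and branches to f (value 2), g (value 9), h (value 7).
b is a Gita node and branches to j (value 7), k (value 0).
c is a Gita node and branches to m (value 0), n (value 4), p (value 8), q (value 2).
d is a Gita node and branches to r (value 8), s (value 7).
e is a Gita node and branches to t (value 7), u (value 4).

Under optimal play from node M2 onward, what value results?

c (Gita): min(0, 4, 8, 2) = 0
d (Gita): min(8, 7) = 7
e (Gita): min(7, 4) = 4
M2 (Jamal): max(0, 7, 4) = 7

7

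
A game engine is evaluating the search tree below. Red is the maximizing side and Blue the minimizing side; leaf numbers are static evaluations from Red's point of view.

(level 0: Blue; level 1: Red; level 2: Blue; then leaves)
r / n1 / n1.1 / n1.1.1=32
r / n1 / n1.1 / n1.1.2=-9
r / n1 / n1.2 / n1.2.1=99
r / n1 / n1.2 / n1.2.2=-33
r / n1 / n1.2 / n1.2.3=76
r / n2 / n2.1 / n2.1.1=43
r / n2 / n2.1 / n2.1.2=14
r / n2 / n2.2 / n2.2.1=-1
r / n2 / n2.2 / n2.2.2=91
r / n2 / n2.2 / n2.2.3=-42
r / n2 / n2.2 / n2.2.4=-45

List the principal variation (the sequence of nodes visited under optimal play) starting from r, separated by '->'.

r -> n1 -> n1.1 -> n1.1.2

n1.1 (Blue): min(32, -9) = -9
n1.2 (Blue): min(99, -33, 76) = -33
n1 (Red): max(-9, -33) = -9
n2.1 (Blue): min(43, 14) = 14
n2.2 (Blue): min(-1, 91, -42, -45) = -45
n2 (Red): max(14, -45) = 14
r (Blue): min(-9, 14) = -9
At r, Blue picks n1 (lowest: -9).
At n1, Red picks n1.1 (highest: -9).
At n1.1, Blue picks n1.1.2 (lowest: -9).
Terminal value -9.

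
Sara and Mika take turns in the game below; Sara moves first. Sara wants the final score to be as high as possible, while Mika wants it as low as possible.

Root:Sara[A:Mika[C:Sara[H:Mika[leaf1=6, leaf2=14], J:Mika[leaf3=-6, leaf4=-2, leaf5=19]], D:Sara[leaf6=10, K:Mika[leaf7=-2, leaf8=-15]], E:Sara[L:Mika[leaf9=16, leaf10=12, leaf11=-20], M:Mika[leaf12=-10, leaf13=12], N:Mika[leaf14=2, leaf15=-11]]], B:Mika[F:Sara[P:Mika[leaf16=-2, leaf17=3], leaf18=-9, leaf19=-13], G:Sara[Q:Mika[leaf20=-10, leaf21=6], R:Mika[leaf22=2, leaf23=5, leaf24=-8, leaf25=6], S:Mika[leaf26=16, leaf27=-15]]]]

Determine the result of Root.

H (Mika): min(6, 14) = 6
J (Mika): min(-6, -2, 19) = -6
C (Sara): max(6, -6) = 6
K (Mika): min(-2, -15) = -15
D (Sara): max(10, -15) = 10
L (Mika): min(16, 12, -20) = -20
M (Mika): min(-10, 12) = -10
N (Mika): min(2, -11) = -11
E (Sara): max(-20, -10, -11) = -10
A (Mika): min(6, 10, -10) = -10
P (Mika): min(-2, 3) = -2
F (Sara): max(-2, -9, -13) = -2
Q (Mika): min(-10, 6) = -10
R (Mika): min(2, 5, -8, 6) = -8
S (Mika): min(16, -15) = -15
G (Sara): max(-10, -8, -15) = -8
B (Mika): min(-2, -8) = -8
Root (Sara): max(-10, -8) = -8

-8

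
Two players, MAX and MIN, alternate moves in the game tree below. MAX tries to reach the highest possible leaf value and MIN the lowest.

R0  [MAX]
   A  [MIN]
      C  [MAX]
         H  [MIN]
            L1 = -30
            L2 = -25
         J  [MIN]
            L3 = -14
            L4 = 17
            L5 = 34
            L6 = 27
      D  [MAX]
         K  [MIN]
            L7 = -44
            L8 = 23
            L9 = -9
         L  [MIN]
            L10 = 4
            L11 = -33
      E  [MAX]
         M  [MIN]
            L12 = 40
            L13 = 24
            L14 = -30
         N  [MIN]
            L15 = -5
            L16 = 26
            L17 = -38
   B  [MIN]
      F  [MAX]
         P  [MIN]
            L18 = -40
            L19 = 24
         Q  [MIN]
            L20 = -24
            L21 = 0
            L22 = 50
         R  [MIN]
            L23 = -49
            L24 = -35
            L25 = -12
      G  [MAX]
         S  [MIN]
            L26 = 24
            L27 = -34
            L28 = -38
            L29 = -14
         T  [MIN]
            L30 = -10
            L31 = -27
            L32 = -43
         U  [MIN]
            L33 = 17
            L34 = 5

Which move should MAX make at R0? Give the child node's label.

B

H (MIN): min(-30, -25) = -30
J (MIN): min(-14, 17, 34, 27) = -14
C (MAX): max(-30, -14) = -14
K (MIN): min(-44, 23, -9) = -44
L (MIN): min(4, -33) = -33
D (MAX): max(-44, -33) = -33
M (MIN): min(40, 24, -30) = -30
N (MIN): min(-5, 26, -38) = -38
E (MAX): max(-30, -38) = -30
A (MIN): min(-14, -33, -30) = -33
P (MIN): min(-40, 24) = -40
Q (MIN): min(-24, 0, 50) = -24
R (MIN): min(-49, -35, -12) = -49
F (MAX): max(-40, -24, -49) = -24
S (MIN): min(24, -34, -38, -14) = -38
T (MIN): min(-10, -27, -43) = -43
U (MIN): min(17, 5) = 5
G (MAX): max(-38, -43, 5) = 5
B (MIN): min(-24, 5) = -24
R0 (MAX): max(-33, -24) = -24
MAX at R0 wants the highest of {A=-33, B=-24}, so chooses B.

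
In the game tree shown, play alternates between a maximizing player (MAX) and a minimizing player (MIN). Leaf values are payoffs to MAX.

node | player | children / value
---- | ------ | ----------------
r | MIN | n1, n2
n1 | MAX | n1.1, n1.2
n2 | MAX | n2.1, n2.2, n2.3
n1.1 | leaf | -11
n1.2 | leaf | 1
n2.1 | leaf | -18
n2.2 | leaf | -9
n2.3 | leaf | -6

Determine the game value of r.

n1 (MAX): max(-11, 1) = 1
n2 (MAX): max(-18, -9, -6) = -6
r (MIN): min(1, -6) = -6

-6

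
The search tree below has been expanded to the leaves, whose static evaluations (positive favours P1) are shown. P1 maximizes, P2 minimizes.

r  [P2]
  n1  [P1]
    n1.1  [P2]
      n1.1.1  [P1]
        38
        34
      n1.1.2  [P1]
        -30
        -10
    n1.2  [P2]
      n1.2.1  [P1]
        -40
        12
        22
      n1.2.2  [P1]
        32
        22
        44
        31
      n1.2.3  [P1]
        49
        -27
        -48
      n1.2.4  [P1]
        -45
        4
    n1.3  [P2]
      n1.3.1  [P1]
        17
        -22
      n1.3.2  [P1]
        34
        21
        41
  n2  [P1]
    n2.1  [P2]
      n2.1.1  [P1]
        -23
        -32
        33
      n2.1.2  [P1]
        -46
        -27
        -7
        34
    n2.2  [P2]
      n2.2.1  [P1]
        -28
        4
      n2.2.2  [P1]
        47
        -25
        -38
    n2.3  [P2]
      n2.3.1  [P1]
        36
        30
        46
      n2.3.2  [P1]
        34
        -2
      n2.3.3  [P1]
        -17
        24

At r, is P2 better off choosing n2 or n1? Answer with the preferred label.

n2.1.1 (P1): max(-23, -32, 33) = 33
n2.1.2 (P1): max(-46, -27, -7, 34) = 34
n2.1 (P2): min(33, 34) = 33
n2.2.1 (P1): max(-28, 4) = 4
n2.2.2 (P1): max(47, -25, -38) = 47
n2.2 (P2): min(4, 47) = 4
n2.3.1 (P1): max(36, 30, 46) = 46
n2.3.2 (P1): max(34, -2) = 34
n2.3.3 (P1): max(-17, 24) = 24
n2.3 (P2): min(46, 34, 24) = 24
n2 (P1): max(33, 4, 24) = 33
n1.1.1 (P1): max(38, 34) = 38
n1.1.2 (P1): max(-30, -10) = -10
n1.1 (P2): min(38, -10) = -10
n1.2.1 (P1): max(-40, 12, 22) = 22
n1.2.2 (P1): max(32, 22, 44, 31) = 44
n1.2.3 (P1): max(49, -27, -48) = 49
n1.2.4 (P1): max(-45, 4) = 4
n1.2 (P2): min(22, 44, 49, 4) = 4
n1.3.1 (P1): max(17, -22) = 17
n1.3.2 (P1): max(34, 21, 41) = 41
n1.3 (P2): min(17, 41) = 17
n1 (P1): max(-10, 4, 17) = 17
P2 prefers the lower value; n2=33, n1=17. n1 is better since 17 < 33.

n1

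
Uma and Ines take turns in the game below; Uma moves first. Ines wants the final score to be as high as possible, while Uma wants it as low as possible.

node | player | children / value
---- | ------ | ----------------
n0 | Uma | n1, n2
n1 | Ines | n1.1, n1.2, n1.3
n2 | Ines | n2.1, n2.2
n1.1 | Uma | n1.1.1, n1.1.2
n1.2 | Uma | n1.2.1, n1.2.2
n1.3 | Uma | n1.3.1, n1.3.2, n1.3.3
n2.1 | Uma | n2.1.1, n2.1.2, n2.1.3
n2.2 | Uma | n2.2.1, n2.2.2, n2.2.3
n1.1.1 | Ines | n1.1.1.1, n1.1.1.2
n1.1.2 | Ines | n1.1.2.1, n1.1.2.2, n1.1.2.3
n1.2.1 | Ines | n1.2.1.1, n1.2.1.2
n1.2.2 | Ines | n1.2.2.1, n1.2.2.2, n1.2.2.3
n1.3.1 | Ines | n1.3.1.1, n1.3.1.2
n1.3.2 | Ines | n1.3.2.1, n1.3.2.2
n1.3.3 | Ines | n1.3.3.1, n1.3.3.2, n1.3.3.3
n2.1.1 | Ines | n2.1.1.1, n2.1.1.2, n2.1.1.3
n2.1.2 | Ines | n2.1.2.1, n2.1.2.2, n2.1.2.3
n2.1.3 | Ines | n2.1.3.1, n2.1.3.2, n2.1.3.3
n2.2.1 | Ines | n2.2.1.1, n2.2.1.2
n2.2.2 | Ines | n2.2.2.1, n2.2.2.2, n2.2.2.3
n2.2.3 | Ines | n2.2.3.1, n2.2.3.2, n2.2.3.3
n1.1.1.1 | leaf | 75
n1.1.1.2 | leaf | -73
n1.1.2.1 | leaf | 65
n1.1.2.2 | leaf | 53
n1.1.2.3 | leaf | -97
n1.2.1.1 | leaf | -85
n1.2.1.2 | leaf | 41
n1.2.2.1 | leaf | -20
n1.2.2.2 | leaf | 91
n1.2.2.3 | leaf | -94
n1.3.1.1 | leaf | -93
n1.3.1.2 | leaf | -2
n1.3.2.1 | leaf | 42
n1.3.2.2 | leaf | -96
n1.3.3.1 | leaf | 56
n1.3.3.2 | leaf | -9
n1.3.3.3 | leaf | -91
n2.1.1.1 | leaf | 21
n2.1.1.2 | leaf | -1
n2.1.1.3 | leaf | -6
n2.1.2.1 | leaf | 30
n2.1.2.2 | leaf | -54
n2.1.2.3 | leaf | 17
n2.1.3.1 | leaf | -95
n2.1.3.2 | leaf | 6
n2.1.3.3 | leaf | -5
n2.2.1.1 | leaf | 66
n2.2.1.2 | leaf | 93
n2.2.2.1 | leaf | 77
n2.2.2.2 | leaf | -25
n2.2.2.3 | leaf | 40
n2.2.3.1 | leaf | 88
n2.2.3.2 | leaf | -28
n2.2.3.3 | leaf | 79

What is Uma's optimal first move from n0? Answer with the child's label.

n1.1.1 (Ines): max(75, -73) = 75
n1.1.2 (Ines): max(65, 53, -97) = 65
n1.1 (Uma): min(75, 65) = 65
n1.2.1 (Ines): max(-85, 41) = 41
n1.2.2 (Ines): max(-20, 91, -94) = 91
n1.2 (Uma): min(41, 91) = 41
n1.3.1 (Ines): max(-93, -2) = -2
n1.3.2 (Ines): max(42, -96) = 42
n1.3.3 (Ines): max(56, -9, -91) = 56
n1.3 (Uma): min(-2, 42, 56) = -2
n1 (Ines): max(65, 41, -2) = 65
n2.1.1 (Ines): max(21, -1, -6) = 21
n2.1.2 (Ines): max(30, -54, 17) = 30
n2.1.3 (Ines): max(-95, 6, -5) = 6
n2.1 (Uma): min(21, 30, 6) = 6
n2.2.1 (Ines): max(66, 93) = 93
n2.2.2 (Ines): max(77, -25, 40) = 77
n2.2.3 (Ines): max(88, -28, 79) = 88
n2.2 (Uma): min(93, 77, 88) = 77
n2 (Ines): max(6, 77) = 77
n0 (Uma): min(65, 77) = 65
Uma at n0 wants the lowest of {n1=65, n2=77}, so chooses n1.

n1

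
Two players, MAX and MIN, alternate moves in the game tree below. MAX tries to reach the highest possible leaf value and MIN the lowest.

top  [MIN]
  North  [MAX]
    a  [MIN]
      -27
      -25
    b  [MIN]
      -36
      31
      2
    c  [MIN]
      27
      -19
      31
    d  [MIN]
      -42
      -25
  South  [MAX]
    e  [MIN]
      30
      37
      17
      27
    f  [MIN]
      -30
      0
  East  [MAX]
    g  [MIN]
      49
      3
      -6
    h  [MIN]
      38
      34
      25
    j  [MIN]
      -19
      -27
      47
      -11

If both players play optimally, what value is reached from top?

a (MIN): min(-27, -25) = -27
b (MIN): min(-36, 31, 2) = -36
c (MIN): min(27, -19, 31) = -19
d (MIN): min(-42, -25) = -42
North (MAX): max(-27, -36, -19, -42) = -19
e (MIN): min(30, 37, 17, 27) = 17
f (MIN): min(-30, 0) = -30
South (MAX): max(17, -30) = 17
g (MIN): min(49, 3, -6) = -6
h (MIN): min(38, 34, 25) = 25
j (MIN): min(-19, -27, 47, -11) = -27
East (MAX): max(-6, 25, -27) = 25
top (MIN): min(-19, 17, 25) = -19

-19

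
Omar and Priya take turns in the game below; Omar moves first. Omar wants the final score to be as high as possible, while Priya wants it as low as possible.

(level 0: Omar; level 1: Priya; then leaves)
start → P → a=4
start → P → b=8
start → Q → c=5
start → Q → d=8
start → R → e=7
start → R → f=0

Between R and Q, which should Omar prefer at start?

R (Priya): min(7, 0) = 0
Q (Priya): min(5, 8) = 5
Omar prefers the higher value; R=0, Q=5. Q is better since 5 > 0.

Q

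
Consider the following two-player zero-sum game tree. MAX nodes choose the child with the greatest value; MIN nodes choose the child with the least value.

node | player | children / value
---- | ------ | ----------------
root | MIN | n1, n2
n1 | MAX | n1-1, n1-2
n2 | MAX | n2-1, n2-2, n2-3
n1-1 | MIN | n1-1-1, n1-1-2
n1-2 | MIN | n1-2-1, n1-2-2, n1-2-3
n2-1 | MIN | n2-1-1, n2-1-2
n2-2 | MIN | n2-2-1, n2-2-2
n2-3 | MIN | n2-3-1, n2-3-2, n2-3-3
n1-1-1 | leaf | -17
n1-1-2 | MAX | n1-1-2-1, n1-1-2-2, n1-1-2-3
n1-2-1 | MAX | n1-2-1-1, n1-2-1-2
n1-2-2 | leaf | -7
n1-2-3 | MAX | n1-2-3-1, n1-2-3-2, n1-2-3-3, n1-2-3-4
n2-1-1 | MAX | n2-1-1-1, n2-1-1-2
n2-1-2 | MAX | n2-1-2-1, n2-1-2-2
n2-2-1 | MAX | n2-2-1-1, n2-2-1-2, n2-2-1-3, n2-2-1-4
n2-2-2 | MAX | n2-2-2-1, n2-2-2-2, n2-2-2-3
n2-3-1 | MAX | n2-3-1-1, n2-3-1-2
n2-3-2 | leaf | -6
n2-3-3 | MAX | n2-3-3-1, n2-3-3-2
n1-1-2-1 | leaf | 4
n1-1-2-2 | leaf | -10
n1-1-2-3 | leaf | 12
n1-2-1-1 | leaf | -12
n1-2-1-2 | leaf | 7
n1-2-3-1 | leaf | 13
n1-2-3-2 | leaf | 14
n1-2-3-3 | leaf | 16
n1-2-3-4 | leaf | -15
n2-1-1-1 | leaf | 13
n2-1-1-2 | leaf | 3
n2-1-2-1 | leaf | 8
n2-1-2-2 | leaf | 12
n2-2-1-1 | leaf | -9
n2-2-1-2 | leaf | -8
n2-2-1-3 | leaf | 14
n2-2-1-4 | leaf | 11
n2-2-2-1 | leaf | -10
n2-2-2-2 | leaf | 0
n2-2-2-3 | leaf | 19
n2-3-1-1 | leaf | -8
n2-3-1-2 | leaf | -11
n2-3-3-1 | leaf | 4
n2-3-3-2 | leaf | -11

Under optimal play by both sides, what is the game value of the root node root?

-7

n1-1-2 (MAX): max(4, -10, 12) = 12
n1-1 (MIN): min(-17, 12) = -17
n1-2-1 (MAX): max(-12, 7) = 7
n1-2-3 (MAX): max(13, 14, 16, -15) = 16
n1-2 (MIN): min(7, -7, 16) = -7
n1 (MAX): max(-17, -7) = -7
n2-1-1 (MAX): max(13, 3) = 13
n2-1-2 (MAX): max(8, 12) = 12
n2-1 (MIN): min(13, 12) = 12
n2-2-1 (MAX): max(-9, -8, 14, 11) = 14
n2-2-2 (MAX): max(-10, 0, 19) = 19
n2-2 (MIN): min(14, 19) = 14
n2-3-1 (MAX): max(-8, -11) = -8
n2-3-3 (MAX): max(4, -11) = 4
n2-3 (MIN): min(-8, -6, 4) = -8
n2 (MAX): max(12, 14, -8) = 14
root (MIN): min(-7, 14) = -7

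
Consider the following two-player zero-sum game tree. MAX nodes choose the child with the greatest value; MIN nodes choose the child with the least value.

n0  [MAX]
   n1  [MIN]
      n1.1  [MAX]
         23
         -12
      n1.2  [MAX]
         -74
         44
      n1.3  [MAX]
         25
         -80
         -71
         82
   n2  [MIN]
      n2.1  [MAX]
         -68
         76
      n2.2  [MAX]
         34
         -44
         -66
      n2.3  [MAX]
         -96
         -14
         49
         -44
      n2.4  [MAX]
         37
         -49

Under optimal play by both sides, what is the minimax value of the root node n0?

34

n1.1 (MAX): max(23, -12) = 23
n1.2 (MAX): max(-74, 44) = 44
n1.3 (MAX): max(25, -80, -71, 82) = 82
n1 (MIN): min(23, 44, 82) = 23
n2.1 (MAX): max(-68, 76) = 76
n2.2 (MAX): max(34, -44, -66) = 34
n2.3 (MAX): max(-96, -14, 49, -44) = 49
n2.4 (MAX): max(37, -49) = 37
n2 (MIN): min(76, 34, 49, 37) = 34
n0 (MAX): max(23, 34) = 34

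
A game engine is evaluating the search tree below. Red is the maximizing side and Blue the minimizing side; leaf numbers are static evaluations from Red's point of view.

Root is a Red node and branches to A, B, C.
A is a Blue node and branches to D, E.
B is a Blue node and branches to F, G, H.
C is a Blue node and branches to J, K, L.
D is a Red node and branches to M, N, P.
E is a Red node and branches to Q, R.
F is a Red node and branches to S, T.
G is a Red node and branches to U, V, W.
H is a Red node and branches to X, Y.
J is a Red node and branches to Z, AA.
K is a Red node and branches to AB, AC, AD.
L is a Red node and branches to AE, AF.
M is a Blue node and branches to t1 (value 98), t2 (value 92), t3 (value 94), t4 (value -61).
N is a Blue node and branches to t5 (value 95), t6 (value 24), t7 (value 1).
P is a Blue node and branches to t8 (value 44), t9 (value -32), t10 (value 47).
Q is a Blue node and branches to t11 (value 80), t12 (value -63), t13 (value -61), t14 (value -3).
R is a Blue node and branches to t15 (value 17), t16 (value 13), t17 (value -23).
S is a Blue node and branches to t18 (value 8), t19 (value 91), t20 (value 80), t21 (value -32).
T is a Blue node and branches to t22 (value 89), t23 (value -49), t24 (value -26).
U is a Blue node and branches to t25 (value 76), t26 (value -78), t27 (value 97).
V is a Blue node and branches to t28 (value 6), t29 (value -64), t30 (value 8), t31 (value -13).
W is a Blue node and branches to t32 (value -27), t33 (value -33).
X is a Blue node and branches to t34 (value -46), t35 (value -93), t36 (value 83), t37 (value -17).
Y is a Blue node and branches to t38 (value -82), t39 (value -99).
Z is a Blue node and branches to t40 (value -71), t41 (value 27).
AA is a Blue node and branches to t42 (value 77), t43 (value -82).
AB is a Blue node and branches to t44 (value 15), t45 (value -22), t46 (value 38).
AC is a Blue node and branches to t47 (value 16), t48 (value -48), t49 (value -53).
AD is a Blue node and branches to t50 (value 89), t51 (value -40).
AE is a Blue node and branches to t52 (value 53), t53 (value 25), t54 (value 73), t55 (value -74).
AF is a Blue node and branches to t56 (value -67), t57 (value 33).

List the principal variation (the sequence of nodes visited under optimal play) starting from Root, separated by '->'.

M (Blue): min(98, 92, 94, -61) = -61
N (Blue): min(95, 24, 1) = 1
P (Blue): min(44, -32, 47) = -32
D (Red): max(-61, 1, -32) = 1
Q (Blue): min(80, -63, -61, -3) = -63
R (Blue): min(17, 13, -23) = -23
E (Red): max(-63, -23) = -23
A (Blue): min(1, -23) = -23
S (Blue): min(8, 91, 80, -32) = -32
T (Blue): min(89, -49, -26) = -49
F (Red): max(-32, -49) = -32
U (Blue): min(76, -78, 97) = -78
V (Blue): min(6, -64, 8, -13) = -64
W (Blue): min(-27, -33) = -33
G (Red): max(-78, -64, -33) = -33
X (Blue): min(-46, -93, 83, -17) = -93
Y (Blue): min(-82, -99) = -99
H (Red): max(-93, -99) = -93
B (Blue): min(-32, -33, -93) = -93
Z (Blue): min(-71, 27) = -71
AA (Blue): min(77, -82) = -82
J (Red): max(-71, -82) = -71
AB (Blue): min(15, -22, 38) = -22
AC (Blue): min(16, -48, -53) = -53
AD (Blue): min(89, -40) = -40
K (Red): max(-22, -53, -40) = -22
AE (Blue): min(53, 25, 73, -74) = -74
AF (Blue): min(-67, 33) = -67
L (Red): max(-74, -67) = -67
C (Blue): min(-71, -22, -67) = -71
Root (Red): max(-23, -93, -71) = -23
At Root, Red picks A (highest: -23).
At A, Blue picks E (lowest: -23).
At E, Red picks R (highest: -23).
At R, Blue picks t17 (lowest: -23).
Terminal value -23.

Root -> A -> E -> R -> t17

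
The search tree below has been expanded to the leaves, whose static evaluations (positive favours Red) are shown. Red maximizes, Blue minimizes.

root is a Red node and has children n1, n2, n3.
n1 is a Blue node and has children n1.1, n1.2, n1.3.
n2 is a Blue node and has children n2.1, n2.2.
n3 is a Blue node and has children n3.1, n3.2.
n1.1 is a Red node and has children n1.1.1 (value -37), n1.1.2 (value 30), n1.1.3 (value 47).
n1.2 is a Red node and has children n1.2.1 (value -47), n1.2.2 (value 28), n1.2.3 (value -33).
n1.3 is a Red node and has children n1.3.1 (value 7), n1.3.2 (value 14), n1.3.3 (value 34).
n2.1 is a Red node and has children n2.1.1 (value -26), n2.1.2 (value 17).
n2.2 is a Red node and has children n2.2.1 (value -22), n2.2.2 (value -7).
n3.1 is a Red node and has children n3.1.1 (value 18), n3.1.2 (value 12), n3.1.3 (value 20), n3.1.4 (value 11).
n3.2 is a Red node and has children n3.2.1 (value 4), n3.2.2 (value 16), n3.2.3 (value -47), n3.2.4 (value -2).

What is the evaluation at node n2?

-7

n2.1 (Red): max(-26, 17) = 17
n2.2 (Red): max(-22, -7) = -7
n2 (Blue): min(17, -7) = -7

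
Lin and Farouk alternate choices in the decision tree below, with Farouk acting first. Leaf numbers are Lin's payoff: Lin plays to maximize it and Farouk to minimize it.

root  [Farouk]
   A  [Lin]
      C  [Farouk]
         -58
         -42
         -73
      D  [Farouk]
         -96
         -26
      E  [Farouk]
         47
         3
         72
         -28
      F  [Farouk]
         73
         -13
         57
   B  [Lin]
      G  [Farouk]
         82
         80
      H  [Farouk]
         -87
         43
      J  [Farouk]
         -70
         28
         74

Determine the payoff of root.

-13

C (Farouk): min(-58, -42, -73) = -73
D (Farouk): min(-96, -26) = -96
E (Farouk): min(47, 3, 72, -28) = -28
F (Farouk): min(73, -13, 57) = -13
A (Lin): max(-73, -96, -28, -13) = -13
G (Farouk): min(82, 80) = 80
H (Farouk): min(-87, 43) = -87
J (Farouk): min(-70, 28, 74) = -70
B (Lin): max(80, -87, -70) = 80
root (Farouk): min(-13, 80) = -13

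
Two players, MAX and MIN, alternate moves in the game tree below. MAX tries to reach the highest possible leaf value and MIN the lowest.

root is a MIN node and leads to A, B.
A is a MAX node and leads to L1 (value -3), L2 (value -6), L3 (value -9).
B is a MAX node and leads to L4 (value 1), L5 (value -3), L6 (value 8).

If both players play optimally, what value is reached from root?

A (MAX): max(-3, -6, -9) = -3
B (MAX): max(1, -3, 8) = 8
root (MIN): min(-3, 8) = -3

-3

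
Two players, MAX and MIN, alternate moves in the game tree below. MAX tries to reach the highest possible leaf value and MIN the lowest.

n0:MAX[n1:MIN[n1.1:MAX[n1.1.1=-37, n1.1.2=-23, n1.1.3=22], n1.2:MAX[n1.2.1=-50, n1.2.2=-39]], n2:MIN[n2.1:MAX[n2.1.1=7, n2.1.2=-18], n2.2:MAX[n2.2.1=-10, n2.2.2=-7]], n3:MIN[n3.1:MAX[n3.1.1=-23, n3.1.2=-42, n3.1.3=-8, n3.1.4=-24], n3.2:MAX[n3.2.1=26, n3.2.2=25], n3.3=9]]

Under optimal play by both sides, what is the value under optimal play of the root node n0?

n1.1 (MAX): max(-37, -23, 22) = 22
n1.2 (MAX): max(-50, -39) = -39
n1 (MIN): min(22, -39) = -39
n2.1 (MAX): max(7, -18) = 7
n2.2 (MAX): max(-10, -7) = -7
n2 (MIN): min(7, -7) = -7
n3.1 (MAX): max(-23, -42, -8, -24) = -8
n3.2 (MAX): max(26, 25) = 26
n3 (MIN): min(-8, 26, 9) = -8
n0 (MAX): max(-39, -7, -8) = -7

-7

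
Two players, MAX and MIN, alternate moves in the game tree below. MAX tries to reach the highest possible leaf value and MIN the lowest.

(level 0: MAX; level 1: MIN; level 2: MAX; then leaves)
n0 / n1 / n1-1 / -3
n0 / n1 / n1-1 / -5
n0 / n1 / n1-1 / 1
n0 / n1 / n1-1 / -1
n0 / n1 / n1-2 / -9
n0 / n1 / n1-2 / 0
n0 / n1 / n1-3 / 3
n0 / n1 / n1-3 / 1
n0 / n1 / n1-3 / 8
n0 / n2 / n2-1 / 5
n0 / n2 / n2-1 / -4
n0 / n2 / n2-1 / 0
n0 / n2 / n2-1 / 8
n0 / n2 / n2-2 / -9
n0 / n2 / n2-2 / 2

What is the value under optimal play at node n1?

0

n1-1 (MAX): max(-3, -5, 1, -1) = 1
n1-2 (MAX): max(-9, 0) = 0
n1-3 (MAX): max(3, 1, 8) = 8
n1 (MIN): min(1, 0, 8) = 0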